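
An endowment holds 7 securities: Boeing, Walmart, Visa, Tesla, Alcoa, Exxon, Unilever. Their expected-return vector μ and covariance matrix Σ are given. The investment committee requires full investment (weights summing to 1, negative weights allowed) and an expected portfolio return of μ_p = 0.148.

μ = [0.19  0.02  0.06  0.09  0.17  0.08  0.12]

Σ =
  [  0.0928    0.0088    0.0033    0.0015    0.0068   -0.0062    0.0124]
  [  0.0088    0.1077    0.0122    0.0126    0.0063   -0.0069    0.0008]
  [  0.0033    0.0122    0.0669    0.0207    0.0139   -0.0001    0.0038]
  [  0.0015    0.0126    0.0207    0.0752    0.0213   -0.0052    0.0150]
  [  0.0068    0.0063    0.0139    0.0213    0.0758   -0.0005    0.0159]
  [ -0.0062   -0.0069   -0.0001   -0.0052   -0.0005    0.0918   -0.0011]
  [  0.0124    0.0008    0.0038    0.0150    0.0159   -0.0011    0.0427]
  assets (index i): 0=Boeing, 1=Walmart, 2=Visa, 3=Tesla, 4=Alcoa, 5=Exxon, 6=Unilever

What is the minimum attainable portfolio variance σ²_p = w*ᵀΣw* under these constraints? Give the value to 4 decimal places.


0.0236

u=Σ⁻¹μ = [1.7820  -0.0777  0.2776  0.4044  1.6051  1.0366  1.5565]
v=Σ⁻¹𝟙 = [7.8873  7.3046  9.5602  5.3548  5.2118  12.5165  16.6417]
a=μᵀu=0.932665  b=𝟙ᵀu=6.584572  c=𝟙ᵀv=64.477030  D=ac−b²=16.778864
λ₁=(c·0.148−b)/D = (64.477030·0.148−6.584572)/16.778864 = 0.176295
λ₂=(a−b·0.148)/D = (0.932665−6.584572·0.148)/16.778864 = -0.002494
w* = 0.176295·u + -0.002494·v:
  w_0 = 0.176295·1.7820 + -0.002494·7.8873 = 0.2945  (Boeing)
  w_1 = 0.176295·-0.0777 + -0.002494·7.3046 = -0.0319  (Walmart)
  w_2 = 0.176295·0.2776 + -0.002494·9.5602 = 0.0251  (Visa)
  w_3 = 0.176295·0.4044 + -0.002494·5.3548 = 0.0579  (Tesla)
  w_4 = 0.176295·1.6051 + -0.002494·5.2118 = 0.2700  (Alcoa)
  w_5 = 0.176295·1.0366 + -0.002494·12.5165 = 0.1515  (Exxon)
  w_6 = 0.176295·1.5565 + -0.002494·16.6417 = 0.2329  (Unilever)
Σw_i=1.0000  μᵀw=0.1480
σ²=wᵀΣw=λ₁·μ_p+λ₂ = 0.176295·0.148 + -0.002494 = 0.023597 ≈ 0.0236


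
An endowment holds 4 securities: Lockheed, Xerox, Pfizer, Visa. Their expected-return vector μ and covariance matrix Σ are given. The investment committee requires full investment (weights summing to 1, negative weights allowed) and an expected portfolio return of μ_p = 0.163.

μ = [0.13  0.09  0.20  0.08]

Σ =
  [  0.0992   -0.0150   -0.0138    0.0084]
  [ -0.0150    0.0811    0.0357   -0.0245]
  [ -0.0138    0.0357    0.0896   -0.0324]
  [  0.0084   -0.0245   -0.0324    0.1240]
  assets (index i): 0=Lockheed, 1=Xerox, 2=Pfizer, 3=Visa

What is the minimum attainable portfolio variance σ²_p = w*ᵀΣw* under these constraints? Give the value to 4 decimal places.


x=Σ⁻¹μ = [1.6699  0.6290  2.7344  1.3708]
y=Σ⁻¹𝟙 = [12.7074  13.0693  12.6439  13.0897]
a=μᵀx=0.930245  b=𝟙ᵀx=6.404148  c=𝟙ᵀy=51.510237  D=ac−b²=6.904051
λ₁=(c·0.163−b)/D = (51.510237·0.163−6.404148)/6.904051 = 0.288529
λ₂=(a−b·0.163)/D = (0.930245−6.404148·0.163)/6.904051 = -0.016459
w* = 0.288529·x + -0.016459·y:
  w_0 = 0.288529·1.6699 + -0.016459·12.7074 = 0.2727  (Lockheed)
  w_1 = 0.288529·0.6290 + -0.016459·13.0693 = -0.0336  (Xerox)
  w_2 = 0.288529·2.7344 + -0.016459·12.6439 = 0.5809  (Pfizer)
  w_3 = 0.288529·1.3708 + -0.016459·13.0897 = 0.1801  (Visa)
Σw_i=1.0000  μᵀw=0.1630
σ²=wᵀΣw=λ₁·μ_p+λ₂ = 0.288529·0.163 + -0.016459 = 0.030572 ≈ 0.0306

0.0306


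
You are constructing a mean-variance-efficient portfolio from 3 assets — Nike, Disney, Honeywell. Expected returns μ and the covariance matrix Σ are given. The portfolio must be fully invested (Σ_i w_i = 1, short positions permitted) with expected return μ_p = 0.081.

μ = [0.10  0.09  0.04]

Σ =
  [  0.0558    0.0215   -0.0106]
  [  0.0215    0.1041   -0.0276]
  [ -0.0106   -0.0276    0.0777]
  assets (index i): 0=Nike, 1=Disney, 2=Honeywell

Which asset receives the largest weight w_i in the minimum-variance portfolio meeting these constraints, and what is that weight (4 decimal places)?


Nike (0.4962)

x=Σ⁻¹μ = [1.6829  0.7886  1.0245]
y=Σ⁻¹𝟙 = [17.2789  11.1222  19.1780]
a=μᵀx=0.280243  b=𝟙ᵀx=3.495998  c=𝟙ᵀy=47.578966  D=ac−b²=1.111683
λ₁=(c·0.081−b)/D = (47.578966·0.081−3.495998)/1.111683 = 0.321943
λ₂=(a−b·0.081)/D = (0.280243−3.495998·0.081)/1.111683 = -0.002638
w* = 0.321943·x + -0.002638·y:
  w_0 = 0.321943·1.6829 + -0.002638·17.2789 = 0.4962  (Nike)
  w_1 = 0.321943·0.7886 + -0.002638·11.1222 = 0.2245  (Disney)
  w_2 = 0.321943·1.0245 + -0.002638·19.1780 = 0.2792  (Honeywell)
Σw_i=1.0000  μᵀw=0.0810
σ²=wᵀΣw=λ₁·μ_p+λ₂ = 0.321943·0.081 + -0.002638 = 0.023439 ≈ 0.0234


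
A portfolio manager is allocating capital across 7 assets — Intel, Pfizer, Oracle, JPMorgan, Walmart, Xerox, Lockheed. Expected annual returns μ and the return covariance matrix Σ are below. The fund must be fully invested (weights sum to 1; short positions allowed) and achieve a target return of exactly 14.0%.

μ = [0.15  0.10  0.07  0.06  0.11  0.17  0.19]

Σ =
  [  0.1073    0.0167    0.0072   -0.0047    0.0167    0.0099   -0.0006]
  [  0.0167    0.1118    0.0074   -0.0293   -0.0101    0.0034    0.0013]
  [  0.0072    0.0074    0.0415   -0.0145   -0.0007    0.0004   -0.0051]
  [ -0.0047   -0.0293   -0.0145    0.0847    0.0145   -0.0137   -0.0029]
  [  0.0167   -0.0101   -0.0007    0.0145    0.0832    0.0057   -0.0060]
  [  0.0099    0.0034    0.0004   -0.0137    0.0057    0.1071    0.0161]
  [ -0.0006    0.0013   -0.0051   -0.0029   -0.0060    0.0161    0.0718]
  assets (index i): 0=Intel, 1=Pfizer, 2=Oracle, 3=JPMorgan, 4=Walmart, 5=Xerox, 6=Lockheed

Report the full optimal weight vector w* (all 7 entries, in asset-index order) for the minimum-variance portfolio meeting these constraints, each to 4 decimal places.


0.1204  0.0784  0.1221  0.0895  0.1131  0.1399  0.3367

g=Σ⁻¹μ = [0.8801  1.0691  2.2411  1.6050  1.1252  1.2059  2.6819]
h=Σ⁻¹𝟙 = [4.0712  12.4633  30.8189  21.8452  9.7300  8.3595  15.7460]
a=μᵀg=1.330425  b=𝟙ᵀg=10.808187  c=𝟙ᵀh=103.034027  D=ac−b²=20.262116
λ₁=(c·0.140−b)/D = (103.034027·0.140−10.808187)/20.262116 = 0.178490
λ₂=(a−b·0.140)/D = (1.330425−10.808187·0.140)/20.262116 = -0.009018
w* = 0.178490·g + -0.009018·h:
  w_0 = 0.178490·0.8801 + -0.009018·4.0712 = 0.1204  (Intel)
  w_1 = 0.178490·1.0691 + -0.009018·12.4633 = 0.0784  (Pfizer)
  w_2 = 0.178490·2.2411 + -0.009018·30.8189 = 0.1221  (Oracle)
  w_3 = 0.178490·1.6050 + -0.009018·21.8452 = 0.0895  (JPMorgan)
  w_4 = 0.178490·1.1252 + -0.009018·9.7300 = 0.1131  (Walmart)
  w_5 = 0.178490·1.2059 + -0.009018·8.3595 = 0.1399  (Xerox)
  w_6 = 0.178490·2.6819 + -0.009018·15.7460 = 0.3367  (Lockheed)
Σw_i=1.0000  μᵀw=0.1400
σ²=wᵀΣw=λ₁·μ_p+λ₂ = 0.178490·0.140 + -0.009018 = 0.015971 ≈ 0.0160


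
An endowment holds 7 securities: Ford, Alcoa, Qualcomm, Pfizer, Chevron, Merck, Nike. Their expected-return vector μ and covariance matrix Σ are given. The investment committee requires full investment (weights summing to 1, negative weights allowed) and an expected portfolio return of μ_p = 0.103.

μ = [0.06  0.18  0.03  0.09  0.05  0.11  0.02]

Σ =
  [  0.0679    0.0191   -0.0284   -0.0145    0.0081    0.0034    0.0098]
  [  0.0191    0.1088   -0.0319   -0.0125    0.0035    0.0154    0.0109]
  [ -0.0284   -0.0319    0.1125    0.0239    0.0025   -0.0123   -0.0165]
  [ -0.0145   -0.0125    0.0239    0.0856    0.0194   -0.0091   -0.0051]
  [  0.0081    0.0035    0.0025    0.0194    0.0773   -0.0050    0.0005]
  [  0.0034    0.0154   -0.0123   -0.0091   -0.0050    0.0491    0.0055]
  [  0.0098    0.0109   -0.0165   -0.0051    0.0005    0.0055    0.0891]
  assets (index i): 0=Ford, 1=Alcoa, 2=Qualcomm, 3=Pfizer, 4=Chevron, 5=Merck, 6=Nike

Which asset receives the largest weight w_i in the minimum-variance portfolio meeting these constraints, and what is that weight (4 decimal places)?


g=Σ⁻¹μ = [0.9667  1.5891  0.9074  1.3729  0.2403  2.1773  0.0346]
h=Σ⁻¹𝟙 = [18.6334  7.7666  17.0377  12.3796  8.3848  22.8660  10.6289]
a=μᵀg=0.747040  b=𝟙ᵀg=7.288370  c=𝟙ᵀh=97.697029  D=ac−b²=19.863227
λ₁=(c·0.103−b)/D = (97.697029·0.103−7.288370)/19.863227 = 0.139676
λ₂=(a−b·0.103)/D = (0.747040−7.288370·0.103)/19.863227 = -0.000184
w* = 0.139676·g + -0.000184·h:
  w_0 = 0.139676·0.9667 + -0.000184·18.6334 = 0.1316  (Ford)
  w_1 = 0.139676·1.5891 + -0.000184·7.7666 = 0.2205  (Alcoa)
  w_2 = 0.139676·0.9074 + -0.000184·17.0377 = 0.1236  (Qualcomm)
  w_3 = 0.139676·1.3729 + -0.000184·12.3796 = 0.1895  (Pfizer)
  w_4 = 0.139676·0.2403 + -0.000184·8.3848 = 0.0320  (Chevron)
  w_5 = 0.139676·2.1773 + -0.000184·22.8660 = 0.2999  (Merck)
  w_6 = 0.139676·0.0346 + -0.000184·10.6289 = 0.0029  (Nike)
Σw_i=1.0000  μᵀw=0.1030
σ²=wᵀΣw=λ₁·μ_p+λ₂ = 0.139676·0.103 + -0.000184 = 0.014202 ≈ 0.0142

Merck (0.2999)


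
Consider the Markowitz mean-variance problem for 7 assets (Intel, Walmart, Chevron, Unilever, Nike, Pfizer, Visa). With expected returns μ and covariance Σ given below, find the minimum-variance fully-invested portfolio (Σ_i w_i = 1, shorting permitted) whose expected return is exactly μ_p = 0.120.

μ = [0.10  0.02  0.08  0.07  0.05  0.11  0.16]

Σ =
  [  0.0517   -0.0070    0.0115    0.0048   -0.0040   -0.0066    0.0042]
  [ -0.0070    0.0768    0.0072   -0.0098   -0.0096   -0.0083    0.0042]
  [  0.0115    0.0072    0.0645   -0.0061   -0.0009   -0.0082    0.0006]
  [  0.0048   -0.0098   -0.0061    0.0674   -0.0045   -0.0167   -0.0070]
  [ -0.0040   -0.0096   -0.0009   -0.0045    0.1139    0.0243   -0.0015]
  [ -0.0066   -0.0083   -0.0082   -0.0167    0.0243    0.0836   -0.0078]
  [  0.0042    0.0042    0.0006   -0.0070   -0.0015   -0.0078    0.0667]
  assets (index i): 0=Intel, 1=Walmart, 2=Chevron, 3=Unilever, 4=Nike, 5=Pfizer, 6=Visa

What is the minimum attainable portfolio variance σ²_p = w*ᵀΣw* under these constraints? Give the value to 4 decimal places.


0.0142

x=Σ⁻¹μ = [1.6229  0.6550  1.3269  1.9868  0.1999  2.2314  2.7174]
y=Σ⁻¹𝟙 = [18.0064  18.7521  15.2270  25.2829  7.8283  21.1788  17.8470]
a=μᵀx=1.110846  b=𝟙ᵀx=10.740254  c=𝟙ᵀy=124.122578  D=ac−b²=22.528077
λ₁=(c·0.120−b)/D = (124.122578·0.120−10.740254)/22.528077 = 0.184412
λ₂=(a−b·0.120)/D = (1.110846−10.740254·0.120)/22.528077 = -0.007901
w* = 0.184412·x + -0.007901·y:
  w_0 = 0.184412·1.6229 + -0.007901·18.0064 = 0.1570  (Intel)
  w_1 = 0.184412·0.6550 + -0.007901·18.7521 = -0.0274  (Walmart)
  w_2 = 0.184412·1.3269 + -0.007901·15.2270 = 0.1244  (Chevron)
  w_3 = 0.184412·1.9868 + -0.007901·25.2829 = 0.1666  (Unilever)
  w_4 = 0.184412·0.1999 + -0.007901·7.8283 = -0.0250  (Nike)
  w_5 = 0.184412·2.2314 + -0.007901·21.1788 = 0.2442  (Pfizer)
  w_6 = 0.184412·2.7174 + -0.007901·17.8470 = 0.3601  (Visa)
Σw_i=1.0000  μᵀw=0.1200
σ²=wᵀΣw=λ₁·μ_p+λ₂ = 0.184412·0.120 + -0.007901 = 0.014229 ≈ 0.0142


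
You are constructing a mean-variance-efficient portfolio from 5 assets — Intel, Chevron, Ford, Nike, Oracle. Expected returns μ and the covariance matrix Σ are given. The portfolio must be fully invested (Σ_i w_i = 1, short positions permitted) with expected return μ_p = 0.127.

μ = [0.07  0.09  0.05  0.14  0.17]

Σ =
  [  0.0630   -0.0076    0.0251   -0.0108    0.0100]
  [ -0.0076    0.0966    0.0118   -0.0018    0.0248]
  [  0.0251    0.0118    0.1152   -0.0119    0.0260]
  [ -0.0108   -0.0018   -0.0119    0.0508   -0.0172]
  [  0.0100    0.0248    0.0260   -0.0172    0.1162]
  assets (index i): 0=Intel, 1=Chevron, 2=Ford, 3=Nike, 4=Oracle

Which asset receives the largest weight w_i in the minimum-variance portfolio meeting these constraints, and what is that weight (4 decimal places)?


Nike (0.4775)

u=Σ⁻¹μ = [1.5442  0.6758  0.0202  3.6982  1.7288]
v=Σ⁻¹𝟙 = [18.6763  9.7153  4.6844  27.8033  7.9924]
a=μᵀu=0.981560  b=𝟙ᵀu=7.667109  c=𝟙ᵀv=68.871701  D=ac−b²=8.817128
λ₁=(c·0.127−b)/D = (68.871701·0.127−7.667109)/8.817128 = 0.122443
λ₂=(a−b·0.127)/D = (0.981560−7.667109·0.127)/8.817128 = 0.000889
w* = 0.122443·u + 0.000889·v:
  w_0 = 0.122443·1.5442 + 0.000889·18.6763 = 0.2057  (Intel)
  w_1 = 0.122443·0.6758 + 0.000889·9.7153 = 0.0914  (Chevron)
  w_2 = 0.122443·0.0202 + 0.000889·4.6844 = 0.0066  (Ford)
  w_3 = 0.122443·3.6982 + 0.000889·27.8033 = 0.4775  (Nike)
  w_4 = 0.122443·1.7288 + 0.000889·7.9924 = 0.2188  (Oracle)
Σw_i=1.0000  μᵀw=0.1270
σ²=wᵀΣw=λ₁·μ_p+λ₂ = 0.122443·0.127 + 0.000889 = 0.016439 ≈ 0.0164


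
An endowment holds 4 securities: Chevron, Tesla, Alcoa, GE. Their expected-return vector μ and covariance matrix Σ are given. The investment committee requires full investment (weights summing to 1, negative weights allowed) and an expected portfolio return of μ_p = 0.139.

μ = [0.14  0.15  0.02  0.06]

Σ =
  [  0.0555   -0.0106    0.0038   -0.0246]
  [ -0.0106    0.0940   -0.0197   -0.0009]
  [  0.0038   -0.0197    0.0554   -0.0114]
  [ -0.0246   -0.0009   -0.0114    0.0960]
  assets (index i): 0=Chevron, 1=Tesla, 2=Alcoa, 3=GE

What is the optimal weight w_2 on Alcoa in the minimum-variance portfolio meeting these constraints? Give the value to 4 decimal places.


-0.0675

p=Σ⁻¹μ = [3.6399  2.2916  1.2825  1.7315]
q=Σ⁻¹𝟙 = [29.4316  19.9309  27.5256  21.4140]
a=μᵀp=0.982852  b=𝟙ᵀp=8.945413  c=𝟙ᵀq=98.302136  D=ac−b²=16.596065
λ₁=(c·0.139−b)/D = (98.302136·0.139−8.945413)/16.596065 = 0.284319
λ₂=(a−b·0.139)/D = (0.982852−8.945413·0.139)/16.596065 = -0.015700
w* = 0.284319·p + -0.015700·q:
  w_0 = 0.284319·3.6399 + -0.015700·29.4316 = 0.5728  (Chevron)
  w_1 = 0.284319·2.2916 + -0.015700·19.9309 = 0.3386  (Tesla)
  w_2 = 0.284319·1.2825 + -0.015700·27.5256 = -0.0675  (Alcoa)
  w_3 = 0.284319·1.7315 + -0.015700·21.4140 = 0.1561  (GE)
Σw_i=1.0000  μᵀw=0.1390
σ²=wᵀΣw=λ₁·μ_p+λ₂ = 0.284319·0.139 + -0.015700 = 0.023820 ≈ 0.0238


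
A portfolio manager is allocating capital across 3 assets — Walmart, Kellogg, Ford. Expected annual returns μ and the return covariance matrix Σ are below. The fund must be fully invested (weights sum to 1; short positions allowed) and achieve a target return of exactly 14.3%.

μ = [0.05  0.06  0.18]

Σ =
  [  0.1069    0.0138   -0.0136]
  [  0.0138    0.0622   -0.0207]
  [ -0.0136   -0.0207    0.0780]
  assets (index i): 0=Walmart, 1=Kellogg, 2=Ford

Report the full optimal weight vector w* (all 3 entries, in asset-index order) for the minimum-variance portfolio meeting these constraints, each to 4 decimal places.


u=Σ⁻¹μ = [0.6039  1.7919  2.8885]
v=Σ⁻¹𝟙 = [9.2208  20.6575  19.9104]
a=μᵀu=0.657648  b=𝟙ᵀu=5.284373  c=𝟙ᵀv=49.788815  D=ac−b²=4.818934
λ₁=(c·0.143−b)/D = (49.788815·0.143−5.284373)/4.818934 = 0.380878
λ₂=(a−b·0.143)/D = (0.657648−5.284373·0.143)/4.818934 = -0.020340
w* = 0.380878·u + -0.020340·v:
  w_0 = 0.380878·0.6039 + -0.020340·9.2208 = 0.0425  (Walmart)
  w_1 = 0.380878·1.7919 + -0.020340·20.6575 = 0.2623  (Kellogg)
  w_2 = 0.380878·2.8885 + -0.020340·19.9104 = 0.6952  (Ford)
Σw_i=1.0000  μᵀw=0.1430
σ²=wᵀΣw=λ₁·μ_p+λ₂ = 0.380878·0.143 + -0.020340 = 0.034126 ≈ 0.0341

0.0425  0.2623  0.6952


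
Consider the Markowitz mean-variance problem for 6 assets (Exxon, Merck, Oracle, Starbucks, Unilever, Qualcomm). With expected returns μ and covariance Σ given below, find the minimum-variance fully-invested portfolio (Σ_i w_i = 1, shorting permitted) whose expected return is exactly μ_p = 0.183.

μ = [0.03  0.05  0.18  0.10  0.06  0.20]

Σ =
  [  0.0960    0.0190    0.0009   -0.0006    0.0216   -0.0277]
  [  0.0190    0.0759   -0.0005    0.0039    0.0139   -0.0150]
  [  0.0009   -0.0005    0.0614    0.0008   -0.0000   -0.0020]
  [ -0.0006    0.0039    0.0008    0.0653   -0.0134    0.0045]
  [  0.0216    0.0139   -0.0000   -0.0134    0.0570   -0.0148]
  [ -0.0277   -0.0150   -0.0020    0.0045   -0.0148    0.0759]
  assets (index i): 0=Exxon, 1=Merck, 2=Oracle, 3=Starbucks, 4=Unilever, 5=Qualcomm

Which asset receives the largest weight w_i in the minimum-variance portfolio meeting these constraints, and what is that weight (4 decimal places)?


Oracle (0.4709)

p=Σ⁻¹μ = [0.7051  0.7486  3.0168  1.6044  1.8596  3.3873]
q=Σ⁻¹𝟙 = [10.0224  10.4518  16.7291  17.3616  21.1011  22.4246]
a=μᵀp=1.551069  b=𝟙ᵀp=11.321643  c=𝟙ᵀq=98.090633  D=ac−b²=23.965783
λ₁=(c·0.183−b)/D = (98.090633·0.183−11.321643)/23.965783 = 0.276600
λ₂=(a−b·0.183)/D = (1.551069−11.321643·0.183)/23.965783 = -0.021731
w* = 0.276600·p + -0.021731·q:
  w_0 = 0.276600·0.7051 + -0.021731·10.0224 = -0.0228  (Exxon)
  w_1 = 0.276600·0.7486 + -0.021731·10.4518 = -0.0201  (Merck)
  w_2 = 0.276600·3.0168 + -0.021731·16.7291 = 0.4709  (Oracle)
  w_3 = 0.276600·1.6044 + -0.021731·17.3616 = 0.0665  (Starbucks)
  w_4 = 0.276600·1.8596 + -0.021731·21.1011 = 0.0558  (Unilever)
  w_5 = 0.276600·3.3873 + -0.021731·22.4246 = 0.4496  (Qualcomm)
Σw_i=1.0000  μᵀw=0.1830
σ²=wᵀΣw=λ₁·μ_p+λ₂ = 0.276600·0.183 + -0.021731 = 0.028887 ≈ 0.0289


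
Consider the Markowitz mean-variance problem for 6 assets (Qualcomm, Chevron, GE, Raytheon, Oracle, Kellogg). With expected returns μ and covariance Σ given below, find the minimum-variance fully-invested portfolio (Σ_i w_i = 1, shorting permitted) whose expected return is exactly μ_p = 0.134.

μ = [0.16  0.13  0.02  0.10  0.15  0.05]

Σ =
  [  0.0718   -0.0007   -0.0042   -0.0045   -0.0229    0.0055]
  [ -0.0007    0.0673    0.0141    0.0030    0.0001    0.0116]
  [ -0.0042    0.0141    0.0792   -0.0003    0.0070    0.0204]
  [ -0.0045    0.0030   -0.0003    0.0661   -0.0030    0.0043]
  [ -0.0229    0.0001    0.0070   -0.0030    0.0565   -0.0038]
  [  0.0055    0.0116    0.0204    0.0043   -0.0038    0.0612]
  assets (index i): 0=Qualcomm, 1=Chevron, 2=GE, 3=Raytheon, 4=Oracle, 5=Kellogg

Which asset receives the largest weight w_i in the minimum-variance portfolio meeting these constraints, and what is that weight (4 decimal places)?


Oracle (0.3347)

x=Σ⁻¹μ = [3.6882  1.8906  -0.3623  1.8472  4.3153  0.3861]
y=Σ⁻¹𝟙 = [23.6268  11.0916  6.8152  16.8593  28.0057  10.3969]
a=μᵀx=1.679969  b=𝟙ᵀx=11.765129  c=𝟙ᵀy=96.795457  D=ac−b²=24.195129
λ₁=(c·0.134−b)/D = (96.795457·0.134−11.765129)/24.195129 = 0.049823
λ₂=(a−b·0.134)/D = (1.679969−11.765129·0.134)/24.195129 = 0.004275
w* = 0.049823·x + 0.004275·y:
  w_0 = 0.049823·3.6882 + 0.004275·23.6268 = 0.2848  (Qualcomm)
  w_1 = 0.049823·1.8906 + 0.004275·11.0916 = 0.1416  (Chevron)
  w_2 = 0.049823·-0.3623 + 0.004275·6.8152 = 0.0111  (GE)
  w_3 = 0.049823·1.8472 + 0.004275·16.8593 = 0.1641  (Raytheon)
  w_4 = 0.049823·4.3153 + 0.004275·28.0057 = 0.3347  (Oracle)
  w_5 = 0.049823·0.3861 + 0.004275·10.3969 = 0.0637  (Kellogg)
Σw_i=1.0000  μᵀw=0.1340
σ²=wᵀΣw=λ₁·μ_p+λ₂ = 0.049823·0.134 + 0.004275 = 0.010952 ≈ 0.0110


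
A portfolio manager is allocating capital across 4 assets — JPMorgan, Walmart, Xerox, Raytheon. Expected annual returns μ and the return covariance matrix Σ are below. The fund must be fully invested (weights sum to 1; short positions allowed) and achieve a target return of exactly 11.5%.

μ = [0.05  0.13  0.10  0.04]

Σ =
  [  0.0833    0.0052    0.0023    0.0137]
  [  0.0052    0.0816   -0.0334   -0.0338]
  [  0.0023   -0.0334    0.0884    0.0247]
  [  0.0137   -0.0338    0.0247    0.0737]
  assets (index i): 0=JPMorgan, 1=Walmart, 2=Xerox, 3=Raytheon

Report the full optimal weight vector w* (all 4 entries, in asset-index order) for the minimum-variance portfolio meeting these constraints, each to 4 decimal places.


-0.0615  0.5709  0.4039  0.0867

p=Σ⁻¹μ = [0.1766  2.8372  1.8674  1.1852]
q=Σ⁻¹𝟙 = [6.8120  26.1229  15.6893  19.0245]
a=μᵀp=0.611818  b=𝟙ᵀp=6.066480  c=𝟙ᵀq=67.648629  D=ac−b²=4.586458
λ₁=(c·0.115−b)/D = (67.648629·0.115−6.066480)/4.586458 = 0.373515
λ₂=(a−b·0.115)/D = (0.611818−6.066480·0.115)/4.586458 = -0.018713
w* = 0.373515·p + -0.018713·q:
  w_0 = 0.373515·0.1766 + -0.018713·6.8120 = -0.0615  (JPMorgan)
  w_1 = 0.373515·2.8372 + -0.018713·26.1229 = 0.5709  (Walmart)
  w_2 = 0.373515·1.8674 + -0.018713·15.6893 = 0.4039  (Xerox)
  w_3 = 0.373515·1.1852 + -0.018713·19.0245 = 0.0867  (Raytheon)
Σw_i=1.0000  μᵀw=0.1150
σ²=wᵀΣw=λ₁·μ_p+λ₂ = 0.373515·0.115 + -0.018713 = 0.024241 ≈ 0.0242


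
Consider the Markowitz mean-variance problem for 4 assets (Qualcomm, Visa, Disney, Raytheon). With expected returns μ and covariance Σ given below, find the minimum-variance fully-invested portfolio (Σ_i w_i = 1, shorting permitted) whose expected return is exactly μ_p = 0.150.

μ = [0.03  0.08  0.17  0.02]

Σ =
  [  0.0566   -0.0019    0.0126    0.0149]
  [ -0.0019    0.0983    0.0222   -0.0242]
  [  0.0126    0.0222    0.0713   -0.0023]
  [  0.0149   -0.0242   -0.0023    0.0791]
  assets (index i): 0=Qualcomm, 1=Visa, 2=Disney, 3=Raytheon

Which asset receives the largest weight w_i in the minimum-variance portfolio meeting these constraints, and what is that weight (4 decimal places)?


u=Σ⁻¹μ = [-0.0867  0.4091  2.2871  0.4608]
v=Σ⁻¹𝟙 = [12.4223  11.9800  8.5585  14.2163]
a=μᵀu=0.428151  b=𝟙ᵀu=3.070340  c=𝟙ᵀv=47.177128  D=ac−b²=10.771934
λ₁=(c·0.150−b)/D = (47.177128·0.150−3.070340)/10.771934 = 0.371914
λ₂=(a−b·0.150)/D = (0.428151−3.070340·0.150)/10.771934 = -0.003008
w* = 0.371914·u + -0.003008·v:
  w_0 = 0.371914·-0.0867 + -0.003008·12.4223 = -0.0696  (Qualcomm)
  w_1 = 0.371914·0.4091 + -0.003008·11.9800 = 0.1161  (Visa)
  w_2 = 0.371914·2.2871 + -0.003008·8.5585 = 0.8249  (Disney)
  w_3 = 0.371914·0.4608 + -0.003008·14.2163 = 0.1286  (Raytheon)
Σw_i=1.0000  μᵀw=0.1500
σ²=wᵀΣw=λ₁·μ_p+λ₂ = 0.371914·0.150 + -0.003008 = 0.052779 ≈ 0.0528

Disney (0.8249)


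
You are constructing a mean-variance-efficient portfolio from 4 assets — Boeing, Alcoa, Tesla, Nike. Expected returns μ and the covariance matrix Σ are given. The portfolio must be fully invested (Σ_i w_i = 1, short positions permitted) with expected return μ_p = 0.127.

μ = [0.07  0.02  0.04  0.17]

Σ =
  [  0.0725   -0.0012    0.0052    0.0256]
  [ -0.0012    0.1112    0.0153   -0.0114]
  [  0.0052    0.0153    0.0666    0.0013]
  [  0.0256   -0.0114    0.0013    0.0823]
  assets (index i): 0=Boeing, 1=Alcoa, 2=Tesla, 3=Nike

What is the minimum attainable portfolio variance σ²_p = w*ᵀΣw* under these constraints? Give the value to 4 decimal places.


0.0417

g=Σ⁻¹μ = [0.2186  0.3264  0.4688  2.0354]
h=Σ⁻¹𝟙 = [9.4658  8.4703  12.1312  10.1879]
a=μᵀg=0.386604  b=𝟙ᵀg=3.049207  c=𝟙ᵀh=40.255205  D=ac−b²=6.265145
λ₁=(c·0.127−b)/D = (40.255205·0.127−3.049207)/6.265145 = 0.329315
λ₂=(a−b·0.127)/D = (0.386604−3.049207·0.127)/6.265145 = -0.000103
w* = 0.329315·g + -0.000103·h:
  w_0 = 0.329315·0.2186 + -0.000103·9.4658 = 0.0710  (Boeing)
  w_1 = 0.329315·0.3264 + -0.000103·8.4703 = 0.1066  (Alcoa)
  w_2 = 0.329315·0.4688 + -0.000103·12.1312 = 0.1531  (Tesla)
  w_3 = 0.329315·2.0354 + -0.000103·10.1879 = 0.6692  (Nike)
Σw_i=1.0000  μᵀw=0.1270
σ²=wᵀΣw=λ₁·μ_p+λ₂ = 0.329315·0.127 + -0.000103 = 0.041720 ≈ 0.0417


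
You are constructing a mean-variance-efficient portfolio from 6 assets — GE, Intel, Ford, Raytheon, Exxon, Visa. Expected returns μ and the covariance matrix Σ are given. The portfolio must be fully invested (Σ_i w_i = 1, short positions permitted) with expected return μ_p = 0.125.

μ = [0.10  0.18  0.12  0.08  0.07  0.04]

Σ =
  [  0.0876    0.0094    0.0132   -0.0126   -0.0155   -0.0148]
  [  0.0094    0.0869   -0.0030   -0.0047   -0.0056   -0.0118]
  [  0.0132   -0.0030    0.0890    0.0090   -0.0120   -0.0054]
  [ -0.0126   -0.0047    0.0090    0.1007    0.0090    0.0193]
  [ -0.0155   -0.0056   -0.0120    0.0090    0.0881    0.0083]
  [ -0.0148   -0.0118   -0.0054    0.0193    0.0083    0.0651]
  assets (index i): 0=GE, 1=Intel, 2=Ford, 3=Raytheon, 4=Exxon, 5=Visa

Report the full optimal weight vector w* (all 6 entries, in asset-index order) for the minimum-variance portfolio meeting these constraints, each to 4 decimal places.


0.1268  0.3816  0.2108  0.0768  0.1346  0.0694

g=Σ⁻¹μ = [1.1635  2.2485  1.4131  0.6081  1.1714  1.0741]
h=Σ⁻¹𝟙 = [14.6635  14.1033  11.8878  6.5606  14.0329  18.5029]
a=μᵀg=0.864269  b=𝟙ᵀg=7.678762  c=𝟙ᵀh=79.751139  D=ac−b²=9.963081
λ₁=(c·0.125−b)/D = (79.751139·0.125−7.678762)/9.963081 = 0.229862
λ₂=(a−b·0.125)/D = (0.864269−7.678762·0.125)/9.963081 = -0.009593
w* = 0.229862·g + -0.009593·h:
  w_0 = 0.229862·1.1635 + -0.009593·14.6635 = 0.1268  (GE)
  w_1 = 0.229862·2.2485 + -0.009593·14.1033 = 0.3816  (Intel)
  w_2 = 0.229862·1.4131 + -0.009593·11.8878 = 0.2108  (Ford)
  w_3 = 0.229862·0.6081 + -0.009593·6.5606 = 0.0768  (Raytheon)
  w_4 = 0.229862·1.1714 + -0.009593·14.0329 = 0.1346  (Exxon)
  w_5 = 0.229862·1.0741 + -0.009593·18.5029 = 0.0694  (Visa)
Σw_i=1.0000  μᵀw=0.1250
σ²=wᵀΣw=λ₁·μ_p+λ₂ = 0.229862·0.125 + -0.009593 = 0.019140 ≈ 0.0191


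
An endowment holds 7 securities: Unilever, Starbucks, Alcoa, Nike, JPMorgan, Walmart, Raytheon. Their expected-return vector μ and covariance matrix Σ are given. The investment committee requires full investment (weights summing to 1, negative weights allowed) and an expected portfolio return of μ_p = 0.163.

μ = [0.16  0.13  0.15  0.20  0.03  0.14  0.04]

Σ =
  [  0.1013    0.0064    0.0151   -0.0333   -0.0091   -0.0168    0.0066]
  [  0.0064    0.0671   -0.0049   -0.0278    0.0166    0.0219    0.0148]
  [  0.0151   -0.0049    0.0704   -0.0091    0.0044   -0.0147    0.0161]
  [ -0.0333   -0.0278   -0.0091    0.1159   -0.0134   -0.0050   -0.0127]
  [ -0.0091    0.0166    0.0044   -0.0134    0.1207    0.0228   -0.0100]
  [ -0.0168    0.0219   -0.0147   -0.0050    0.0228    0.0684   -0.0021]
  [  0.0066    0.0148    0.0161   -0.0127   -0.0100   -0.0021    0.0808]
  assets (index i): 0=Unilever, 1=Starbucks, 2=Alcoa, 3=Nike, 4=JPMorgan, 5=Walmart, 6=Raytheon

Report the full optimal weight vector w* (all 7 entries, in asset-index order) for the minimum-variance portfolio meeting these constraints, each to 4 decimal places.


0.1897  0.1828  0.2099  0.2489  -0.0186  0.2069  -0.0195

x=Σ⁻¹μ = [2.5671  2.4494  2.8107  3.3572  -0.1639  2.7928  -0.1434]
y=Σ⁻¹𝟙 = [16.2626  13.3590  15.0867  20.3409  6.9995  17.0432  10.1012]
a=μᵀx=2.202550  b=𝟙ᵀx=13.669924  c=𝟙ᵀy=99.192921  D=ac−b²=31.610526
λ₁=(c·0.163−b)/D = (99.192921·0.163−13.669924)/31.610526 = 0.079041
λ₂=(a−b·0.163)/D = (2.202550−13.669924·0.163)/31.610526 = -0.000811
w* = 0.079041·x + -0.000811·y:
  w_0 = 0.079041·2.5671 + -0.000811·16.2626 = 0.1897  (Unilever)
  w_1 = 0.079041·2.4494 + -0.000811·13.3590 = 0.1828  (Starbucks)
  w_2 = 0.079041·2.8107 + -0.000811·15.0867 = 0.2099  (Alcoa)
  w_3 = 0.079041·3.3572 + -0.000811·20.3409 = 0.2489  (Nike)
  w_4 = 0.079041·-0.1639 + -0.000811·6.9995 = -0.0186  (JPMorgan)
  w_5 = 0.079041·2.7928 + -0.000811·17.0432 = 0.2069  (Walmart)
  w_6 = 0.079041·-0.1434 + -0.000811·10.1012 = -0.0195  (Raytheon)
Σw_i=1.0000  μᵀw=0.1630
σ²=wᵀΣw=λ₁·μ_p+λ₂ = 0.079041·0.163 + -0.000811 = 0.012072 ≈ 0.0121


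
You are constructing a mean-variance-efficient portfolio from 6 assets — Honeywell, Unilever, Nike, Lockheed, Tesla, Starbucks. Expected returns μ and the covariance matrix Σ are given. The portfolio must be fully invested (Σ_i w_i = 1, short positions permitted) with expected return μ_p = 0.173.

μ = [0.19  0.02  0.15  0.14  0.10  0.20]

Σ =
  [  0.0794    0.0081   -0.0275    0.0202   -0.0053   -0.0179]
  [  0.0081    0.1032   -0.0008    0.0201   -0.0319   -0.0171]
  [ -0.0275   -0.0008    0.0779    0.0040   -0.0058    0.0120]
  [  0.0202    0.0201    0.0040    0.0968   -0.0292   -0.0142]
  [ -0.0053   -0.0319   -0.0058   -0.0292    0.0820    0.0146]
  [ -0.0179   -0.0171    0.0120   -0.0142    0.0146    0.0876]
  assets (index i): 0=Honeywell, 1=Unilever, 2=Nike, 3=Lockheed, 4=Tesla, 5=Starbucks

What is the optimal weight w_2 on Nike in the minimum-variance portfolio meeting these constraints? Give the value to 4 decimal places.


0.2404

x=Σ⁻¹μ = [3.7078  0.7032  2.9032  1.3896  1.9558  2.6796]
y=Σ⁻¹𝟙 = [19.3229  15.3255  18.7622  11.0753  22.2057  13.8797]
a=μᵀx=2.080081  b=𝟙ᵀx=13.339255  c=𝟙ᵀy=100.571313  D=ac−b²=31.260753
λ₁=(c·0.173−b)/D = (100.571313·0.173−13.339255)/31.260753 = 0.129862
λ₂=(a−b·0.173)/D = (2.080081−13.339255·0.173)/31.260753 = -0.007281
w* = 0.129862·x + -0.007281·y:
  w_0 = 0.129862·3.7078 + -0.007281·19.3229 = 0.3408  (Honeywell)
  w_1 = 0.129862·0.7032 + -0.007281·15.3255 = -0.0203  (Unilever)
  w_2 = 0.129862·2.9032 + -0.007281·18.7622 = 0.2404  (Nike)
  w_3 = 0.129862·1.3896 + -0.007281·11.0753 = 0.0998  (Lockheed)
  w_4 = 0.129862·1.9558 + -0.007281·22.2057 = 0.0923  (Tesla)
  w_5 = 0.129862·2.6796 + -0.007281·13.8797 = 0.2469  (Starbucks)
Σw_i=1.0000  μᵀw=0.1730
σ²=wᵀΣw=λ₁·μ_p+λ₂ = 0.129862·0.173 + -0.007281 = 0.015185 ≈ 0.0152


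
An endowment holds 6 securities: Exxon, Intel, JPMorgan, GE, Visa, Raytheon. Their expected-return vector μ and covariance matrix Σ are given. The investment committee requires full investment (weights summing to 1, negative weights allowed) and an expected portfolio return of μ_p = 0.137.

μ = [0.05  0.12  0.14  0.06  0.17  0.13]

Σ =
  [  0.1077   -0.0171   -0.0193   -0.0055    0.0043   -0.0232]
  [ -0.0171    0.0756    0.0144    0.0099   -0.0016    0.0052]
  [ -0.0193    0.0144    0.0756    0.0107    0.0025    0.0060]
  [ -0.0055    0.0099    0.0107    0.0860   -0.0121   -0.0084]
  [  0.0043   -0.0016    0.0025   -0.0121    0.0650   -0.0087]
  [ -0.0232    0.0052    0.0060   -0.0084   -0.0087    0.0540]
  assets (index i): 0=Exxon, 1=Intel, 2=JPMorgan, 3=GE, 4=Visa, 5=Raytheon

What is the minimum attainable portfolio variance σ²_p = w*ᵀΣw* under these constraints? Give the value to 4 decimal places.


0.0139

p=Σ⁻¹μ = [1.6342  1.3404  1.4495  1.2614  3.1918  3.5298]
q=Σ⁻¹𝟙 = [19.6279  11.8849  10.5690  16.1467  21.0654  30.5380]
a=μᵀp=1.522652  b=𝟙ᵀp=12.407090  c=𝟙ᵀq=109.831773  D=ac−b²=13.299748
λ₁=(c·0.137−b)/D = (109.831773·0.137−12.407090)/13.299748 = 0.198490
λ₂=(a−b·0.137)/D = (1.522652−12.407090·0.137)/13.299748 = -0.013317
w* = 0.198490·p + -0.013317·q:
  w_0 = 0.198490·1.6342 + -0.013317·19.6279 = 0.0630  (Exxon)
  w_1 = 0.198490·1.3404 + -0.013317·11.8849 = 0.1078  (Intel)
  w_2 = 0.198490·1.4495 + -0.013317·10.5690 = 0.1470  (JPMorgan)
  w_3 = 0.198490·1.2614 + -0.013317·16.1467 = 0.0353  (GE)
  w_4 = 0.198490·3.1918 + -0.013317·21.0654 = 0.3530  (Visa)
  w_5 = 0.198490·3.5298 + -0.013317·30.5380 = 0.2939  (Raytheon)
Σw_i=1.0000  μᵀw=0.1370
σ²=wᵀΣw=λ₁·μ_p+λ₂ = 0.198490·0.137 + -0.013317 = 0.013876 ≈ 0.0139


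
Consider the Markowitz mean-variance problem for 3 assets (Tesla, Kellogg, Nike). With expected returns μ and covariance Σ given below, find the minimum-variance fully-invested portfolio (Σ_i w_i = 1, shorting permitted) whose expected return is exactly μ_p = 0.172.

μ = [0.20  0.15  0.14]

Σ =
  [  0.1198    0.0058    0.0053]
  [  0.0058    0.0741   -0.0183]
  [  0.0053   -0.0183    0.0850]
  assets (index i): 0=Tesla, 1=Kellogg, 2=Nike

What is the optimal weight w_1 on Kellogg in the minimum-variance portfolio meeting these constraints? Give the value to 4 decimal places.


x=Σ⁻¹μ = [1.4602  2.4231  2.0777]
y=Σ⁻¹𝟙 = [6.8816  16.6409  14.9183]
a=μᵀx=0.946387  b=𝟙ᵀx=5.961020  c=𝟙ᵀy=38.440823  D=ac−b²=0.846134
λ₁=(c·0.172−b)/D = (38.440823·0.172−5.961020)/0.846134 = 0.769146
λ₂=(a−b·0.172)/D = (0.946387−5.961020·0.172)/0.846134 = -0.093258
w* = 0.769146·x + -0.093258·y:
  w_0 = 0.769146·1.4602 + -0.093258·6.8816 = 0.4814  (Tesla)
  w_1 = 0.769146·2.4231 + -0.093258·16.6409 = 0.3118  (Kellogg)
  w_2 = 0.769146·2.0777 + -0.093258·14.9183 = 0.2068  (Nike)
Σw_i=1.0000  μᵀw=0.1720
σ²=wᵀΣw=λ₁·μ_p+λ₂ = 0.769146·0.172 + -0.093258 = 0.039036 ≈ 0.0390

0.3118


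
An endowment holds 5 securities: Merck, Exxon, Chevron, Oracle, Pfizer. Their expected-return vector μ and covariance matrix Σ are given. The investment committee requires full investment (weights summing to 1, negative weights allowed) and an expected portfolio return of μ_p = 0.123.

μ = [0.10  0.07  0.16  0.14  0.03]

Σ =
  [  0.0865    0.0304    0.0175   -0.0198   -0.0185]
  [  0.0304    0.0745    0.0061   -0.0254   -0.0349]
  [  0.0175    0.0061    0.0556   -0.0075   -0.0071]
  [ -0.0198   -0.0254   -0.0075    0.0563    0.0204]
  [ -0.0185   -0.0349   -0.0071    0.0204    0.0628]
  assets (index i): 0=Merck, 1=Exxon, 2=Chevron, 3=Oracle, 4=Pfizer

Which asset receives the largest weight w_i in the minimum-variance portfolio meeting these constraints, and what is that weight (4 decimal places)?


Oracle (0.3722)

g=Σ⁻¹μ = [0.8946  2.0927  3.0059  3.7774  1.0170]
h=Σ⁻¹𝟙 = [9.2410  30.9840  19.0472  26.9209  29.2731]
a=μᵀg=1.276242  b=𝟙ᵀg=10.787659  c=𝟙ᵀh=115.466208  D=ac−b²=30.989234
λ₁=(c·0.123−b)/D = (115.466208·0.123−10.787659)/30.989234 = 0.110189
λ₂=(a−b·0.123)/D = (1.276242−10.787659·0.123)/30.989234 = -0.001634
w* = 0.110189·g + -0.001634·h:
  w_0 = 0.110189·0.8946 + -0.001634·9.2410 = 0.0835  (Merck)
  w_1 = 0.110189·2.0927 + -0.001634·30.9840 = 0.1800  (Exxon)
  w_2 = 0.110189·3.0059 + -0.001634·19.0472 = 0.3001  (Chevron)
  w_3 = 0.110189·3.7774 + -0.001634·26.9209 = 0.3722  (Oracle)
  w_4 = 0.110189·1.0170 + -0.001634·29.2731 = 0.0642  (Pfizer)
Σw_i=1.0000  μᵀw=0.1230
σ²=wᵀΣw=λ₁·μ_p+λ₂ = 0.110189·0.123 + -0.001634 = 0.011919 ≈ 0.0119


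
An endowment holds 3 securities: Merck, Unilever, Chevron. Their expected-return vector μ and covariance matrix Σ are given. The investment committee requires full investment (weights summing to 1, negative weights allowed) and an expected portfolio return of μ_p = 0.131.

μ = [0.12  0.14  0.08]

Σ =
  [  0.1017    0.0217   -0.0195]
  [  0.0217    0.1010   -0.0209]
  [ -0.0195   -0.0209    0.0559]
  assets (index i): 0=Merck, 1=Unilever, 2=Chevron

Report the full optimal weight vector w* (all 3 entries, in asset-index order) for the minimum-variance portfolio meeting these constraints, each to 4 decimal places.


0.2861  0.6593  0.0546

u=Σ⁻¹μ = [1.3126  1.6204  2.4948]
v=Σ⁻¹𝟙 = [12.2629  12.8473  26.9702]
a=μᵀu=0.583948  b=𝟙ᵀu=5.427774  c=𝟙ᵀv=52.080306  D=ac−b²=0.951434
λ₁=(c·0.131−b)/D = (52.080306·0.131−5.427774)/0.951434 = 1.465941
λ₂=(a−b·0.131)/D = (0.583948−5.427774·0.131)/0.951434 = -0.133578
w* = 1.465941·u + -0.133578·v:
  w_0 = 1.465941·1.3126 + -0.133578·12.2629 = 0.2861  (Merck)
  w_1 = 1.465941·1.6204 + -0.133578·12.8473 = 0.6593  (Unilever)
  w_2 = 1.465941·2.4948 + -0.133578·26.9702 = 0.0546  (Chevron)
Σw_i=1.0000  μᵀw=0.1310
σ²=wᵀΣw=λ₁·μ_p+λ₂ = 1.465941·0.131 + -0.133578 = 0.058460 ≈ 0.0585


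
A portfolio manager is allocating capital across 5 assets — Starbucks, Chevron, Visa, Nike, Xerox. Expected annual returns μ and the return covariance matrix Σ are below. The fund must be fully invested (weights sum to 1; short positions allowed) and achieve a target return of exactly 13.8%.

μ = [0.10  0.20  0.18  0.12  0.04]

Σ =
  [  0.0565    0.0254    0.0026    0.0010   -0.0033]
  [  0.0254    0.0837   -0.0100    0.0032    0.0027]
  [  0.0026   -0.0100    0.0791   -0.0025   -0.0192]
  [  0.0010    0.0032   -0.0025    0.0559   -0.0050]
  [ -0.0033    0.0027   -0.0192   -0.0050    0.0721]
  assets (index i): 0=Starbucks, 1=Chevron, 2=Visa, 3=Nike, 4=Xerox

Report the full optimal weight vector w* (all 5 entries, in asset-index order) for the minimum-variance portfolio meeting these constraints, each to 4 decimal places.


g=Σ⁻¹μ = [0.5812  2.4370  2.9860  2.2593  1.4420]
h=Σ⁻¹𝟙 = [13.8197  8.5890  18.8983  19.8369  20.5887]
a=μᵀg=1.411789  b=𝟙ᵀg=9.705430  c=𝟙ᵀh=81.732556  D=ac−b²=21.193769
λ₁=(c·0.138−b)/D = (81.732556·0.138−9.705430)/21.193769 = 0.074251
λ₂=(a−b·0.138)/D = (1.411789−9.705430·0.138)/21.193769 = 0.003418
w* = 0.074251·g + 0.003418·h:
  w_0 = 0.074251·0.5812 + 0.003418·13.8197 = 0.0904  (Starbucks)
  w_1 = 0.074251·2.4370 + 0.003418·8.5890 = 0.2103  (Chevron)
  w_2 = 0.074251·2.9860 + 0.003418·18.8983 = 0.2863  (Visa)
  w_3 = 0.074251·2.2593 + 0.003418·19.8369 = 0.2356  (Nike)
  w_4 = 0.074251·1.4420 + 0.003418·20.5887 = 0.1774  (Xerox)
Σw_i=1.0000  μᵀw=0.1380
σ²=wᵀΣw=λ₁·μ_p+λ₂ = 0.074251·0.138 + 0.003418 = 0.013665 ≈ 0.0137

0.0904  0.2103  0.2863  0.2356  0.1774


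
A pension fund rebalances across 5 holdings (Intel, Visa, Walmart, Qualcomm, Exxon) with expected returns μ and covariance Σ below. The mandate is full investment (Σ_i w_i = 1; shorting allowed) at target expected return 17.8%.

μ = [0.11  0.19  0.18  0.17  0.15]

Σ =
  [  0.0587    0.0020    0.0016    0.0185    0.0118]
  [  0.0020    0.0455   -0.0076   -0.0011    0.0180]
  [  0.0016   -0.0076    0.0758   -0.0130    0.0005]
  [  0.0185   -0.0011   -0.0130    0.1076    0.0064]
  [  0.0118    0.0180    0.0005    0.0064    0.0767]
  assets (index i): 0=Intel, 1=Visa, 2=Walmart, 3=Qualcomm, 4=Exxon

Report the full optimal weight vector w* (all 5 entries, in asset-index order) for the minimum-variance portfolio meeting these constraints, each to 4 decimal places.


0.0468  0.4365  0.2968  0.1755  0.0444

p=Σ⁻¹μ = [0.9502  4.4626  3.1073  1.8024  0.5915]
q=Σ⁻¹𝟙 = [11.8980  22.4730  16.7391  9.1994  5.0566]
a=μᵀp=1.906873  b=𝟙ᵀp=10.914071  c=𝟙ᵀq=65.366092  D=ac−b²=5.527880
λ₁=(c·0.178−b)/D = (65.366092·0.178−10.914071)/5.527880 = 0.130447
λ₂=(a−b·0.178)/D = (1.906873−10.914071·0.178)/5.527880 = -0.006482
w* = 0.130447·p + -0.006482·q:
  w_0 = 0.130447·0.9502 + -0.006482·11.8980 = 0.0468  (Intel)
  w_1 = 0.130447·4.4626 + -0.006482·22.4730 = 0.4365  (Visa)
  w_2 = 0.130447·3.1073 + -0.006482·16.7391 = 0.2968  (Walmart)
  w_3 = 0.130447·1.8024 + -0.006482·9.1994 = 0.1755  (Qualcomm)
  w_4 = 0.130447·0.5915 + -0.006482·5.0566 = 0.0444  (Exxon)
Σw_i=1.0000  μᵀw=0.1780
σ²=wᵀΣw=λ₁·μ_p+λ₂ = 0.130447·0.178 + -0.006482 = 0.016737 ≈ 0.0167


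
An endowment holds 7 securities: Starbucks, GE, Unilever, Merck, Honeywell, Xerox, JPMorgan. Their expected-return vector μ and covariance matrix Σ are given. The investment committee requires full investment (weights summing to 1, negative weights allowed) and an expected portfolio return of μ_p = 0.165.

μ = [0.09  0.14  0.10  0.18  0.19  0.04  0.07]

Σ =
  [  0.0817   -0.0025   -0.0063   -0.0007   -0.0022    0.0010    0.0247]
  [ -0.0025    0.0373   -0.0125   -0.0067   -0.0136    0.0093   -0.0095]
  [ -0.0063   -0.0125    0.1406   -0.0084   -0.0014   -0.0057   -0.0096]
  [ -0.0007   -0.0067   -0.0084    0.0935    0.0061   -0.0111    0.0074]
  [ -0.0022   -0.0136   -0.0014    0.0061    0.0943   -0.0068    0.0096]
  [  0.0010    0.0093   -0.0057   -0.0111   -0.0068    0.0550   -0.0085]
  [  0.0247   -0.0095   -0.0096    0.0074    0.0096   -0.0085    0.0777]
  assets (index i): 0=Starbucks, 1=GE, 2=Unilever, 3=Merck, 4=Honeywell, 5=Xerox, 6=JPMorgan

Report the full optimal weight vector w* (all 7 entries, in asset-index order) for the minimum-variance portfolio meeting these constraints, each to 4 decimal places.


0.0743  0.4863  0.0893  0.2060  0.2601  -0.0973  -0.0188

p=Σ⁻¹μ = [1.1919  5.7938  1.5456  2.3352  2.7135  0.8406  0.9556]
q=Σ⁻¹𝟙 = [10.3044  39.4083  13.9666  15.0250  15.6871  20.0627  14.9638]
a=μᵀp=2.109386  b=𝟙ᵀp=15.376258  c=𝟙ᵀq=129.418062  D=ac−b²=36.563317
λ₁=(c·0.165−b)/D = (129.418062·0.165−15.376258)/36.563317 = 0.163490
λ₂=(a−b·0.165)/D = (2.109386−15.376258·0.165)/36.563317 = -0.011697
w* = 0.163490·p + -0.011697·q:
  w_0 = 0.163490·1.1919 + -0.011697·10.3044 = 0.0743  (Starbucks)
  w_1 = 0.163490·5.7938 + -0.011697·39.4083 = 0.4863  (GE)
  w_2 = 0.163490·1.5456 + -0.011697·13.9666 = 0.0893  (Unilever)
  w_3 = 0.163490·2.3352 + -0.011697·15.0250 = 0.2060  (Merck)
  w_4 = 0.163490·2.7135 + -0.011697·15.6871 = 0.2601  (Honeywell)
  w_5 = 0.163490·0.8406 + -0.011697·20.0627 = -0.0973  (Xerox)
  w_6 = 0.163490·0.9556 + -0.011697·14.9638 = -0.0188  (JPMorgan)
Σw_i=1.0000  μᵀw=0.1650
σ²=wᵀΣw=λ₁·μ_p+λ₂ = 0.163490·0.165 + -0.011697 = 0.015278 ≈ 0.0153
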